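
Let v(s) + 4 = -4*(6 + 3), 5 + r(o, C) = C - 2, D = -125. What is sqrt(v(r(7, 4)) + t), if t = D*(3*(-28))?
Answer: 2*sqrt(2615) ≈ 102.27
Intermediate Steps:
r(o, C) = -7 + C (r(o, C) = -5 + (C - 2) = -5 + (-2 + C) = -7 + C)
v(s) = -40 (v(s) = -4 - 4*(6 + 3) = -4 - 4*9 = -4 - 36 = -40)
t = 10500 (t = -375*(-28) = -125*(-84) = 10500)
sqrt(v(r(7, 4)) + t) = sqrt(-40 + 10500) = sqrt(10460) = 2*sqrt(2615)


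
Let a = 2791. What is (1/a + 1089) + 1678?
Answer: 7722698/2791 ≈ 2767.0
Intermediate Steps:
(1/a + 1089) + 1678 = (1/2791 + 1089) + 1678 = 3039400/2791 + 1678 = 7722698/2791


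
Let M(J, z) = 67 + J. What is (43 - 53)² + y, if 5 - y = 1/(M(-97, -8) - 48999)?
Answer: 5148046/49029 ≈ 105.00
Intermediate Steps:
y = 245146/49029 (y = 5 - 1/((67 - 97) - 48999) = 5 - 1/(-30 - 48999) = 5 - 1/(-49029) = 5 - 1*(-1/49029) = 5 + 1/49029 = 245146/49029 ≈ 5.0000)
(43 - 53)² + y = (43 - 53)² + 245146/49029 = (-10)² + 245146/49029 = 100 + 245146/49029 = 5148046/49029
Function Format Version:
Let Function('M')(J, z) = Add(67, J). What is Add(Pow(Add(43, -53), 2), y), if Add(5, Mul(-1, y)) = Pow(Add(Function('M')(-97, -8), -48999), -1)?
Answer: Rational(5148046, 49029) ≈ 105.00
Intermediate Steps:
y = Rational(245146, 49029) (y = Add(5, Mul(-1, Pow(Add(Add(67, -97), -48999), -1))) = Add(5, Mul(-1, Pow(Add(-30, -48999), -1))) = Add(5, Mul(-1, Pow(-49029, -1))) = Add(5, Mul(-1, Rational(-1, 49029))) = Add(5, Rational(1, 49029)) = Rational(245146, 49029) ≈ 5.0000)
Add(Pow(Add(43, -53), 2), y) = Add(Pow(Add(43, -53), 2), Rational(245146, 49029)) = Add(Pow(-10, 2), Rational(245146, 49029)) = Add(100, Rational(245146, 49029)) = Rational(5148046, 49029)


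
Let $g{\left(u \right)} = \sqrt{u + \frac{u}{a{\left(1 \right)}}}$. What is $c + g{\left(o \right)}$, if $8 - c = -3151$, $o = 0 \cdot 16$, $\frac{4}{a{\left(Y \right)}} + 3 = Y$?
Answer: $3159$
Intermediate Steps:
$a{\left(Y \right)} = \frac{4}{-3 + Y}$
$o = 0$
$c = 3159$ ($c = 8 - -3151 = 8 + 3151 = 3159$)
$g{\left(u \right)} = \frac{\sqrt{2} \sqrt{u}}{2}$ ($g{\left(u \right)} = \sqrt{u + \frac{u}{4 \frac{1}{-3 + 1}}} = \sqrt{u + \frac{u}{4 \frac{1}{-2}}} = \sqrt{u + \frac{u}{4 \left(- \frac{1}{2}\right)}} = \sqrt{u + \frac{u}{-2}} = \sqrt{u + u \left(- \frac{1}{2}\right)} = \sqrt{u - \frac{u}{2}} = \sqrt{\frac{u}{2}} = \frac{\sqrt{2} \sqrt{u}}{2}$)
$c + g{\left(o \right)} = 3159 + \frac{\sqrt{2} \sqrt{0}}{2} = 3159 + \frac{1}{2} \sqrt{2} \cdot 0 = 3159 + 0 = 3159$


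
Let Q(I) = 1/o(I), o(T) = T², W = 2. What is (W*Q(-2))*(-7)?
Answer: -7/2 ≈ -3.5000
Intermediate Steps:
Q(I) = I⁻² (Q(I) = 1/(I²) = I⁻²)
(W*Q(-2))*(-7) = (2/(-2)²)*(-7) = (2*(¼))*(-7) = (½)*(-7) = -7/2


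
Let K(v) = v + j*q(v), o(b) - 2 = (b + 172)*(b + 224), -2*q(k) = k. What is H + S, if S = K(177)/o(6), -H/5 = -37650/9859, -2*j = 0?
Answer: 7709076543/403647178 ≈ 19.099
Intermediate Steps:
j = 0 (j = -½*0 = 0)
q(k) = -k/2
o(b) = 2 + (172 + b)*(224 + b) (o(b) = 2 + (b + 172)*(b + 224) = 2 + (172 + b)*(224 + b))
H = 188250/9859 (H = -(-188250)/9859 = -5*(-37650/9859) = 188250/9859 ≈ 19.094)
K(v) = v (K(v) = v + 0*(-v/2) = v + 0 = v)
S = 177/40942 (S = 177/(38530 + 6² + 396*6) = 177/(38530 + 36 + 2376) = 177/40942 ≈ 0.0043232)
H + S = 188250/9859 + 177/40942 = 7709076543/403647178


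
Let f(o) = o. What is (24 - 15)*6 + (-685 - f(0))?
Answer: -631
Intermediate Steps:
(24 - 15)*6 + (-685 - f(0)) = (24 - 15)*6 + (-685 - 1*0) = 9*6 + (-685 + 0) = 54 - 685 = -631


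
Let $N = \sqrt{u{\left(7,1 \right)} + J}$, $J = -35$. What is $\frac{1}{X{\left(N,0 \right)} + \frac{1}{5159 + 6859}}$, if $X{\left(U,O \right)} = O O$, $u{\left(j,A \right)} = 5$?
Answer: $12018$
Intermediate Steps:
$N = i \sqrt{30}$ ($N = \sqrt{5 - 35} = \sqrt{-30} = i \sqrt{30} \approx 5.4772 i$)
$X{\left(U,O \right)} = O^{2}$
$\frac{1}{X{\left(N,0 \right)} + \frac{1}{5159 + 6859}} = \frac{1}{0^{2} + \frac{1}{5159 + 6859}} = \frac{1}{0 + \frac{1}{12018}} = \frac{1}{\frac{1}{12018}} = 12018$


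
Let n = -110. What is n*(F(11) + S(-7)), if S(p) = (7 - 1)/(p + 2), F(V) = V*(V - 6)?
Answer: -5918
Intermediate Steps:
F(V) = V*(-6 + V)
S(p) = 6/(2 + p)
n*(F(11) + S(-7)) = -110*(11*(-6 + 11) + 6/(2 - 7)) = -110*(11*5 + 6/(-5)) = -110*(55 + 6*(-⅕)) = -110*(55 - 6/5) = -110*269/5 = -5918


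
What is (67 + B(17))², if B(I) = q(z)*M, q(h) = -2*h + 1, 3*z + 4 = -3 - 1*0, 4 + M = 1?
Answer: 2500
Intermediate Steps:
M = -3 (M = -4 + 1 = -3)
z = -7/3 (z = -4/3 + (-3 - 1*0)/3 = -4/3 + (-3 + 0)/3 = -4/3 + (⅓)*(-3) = -4/3 - 1 = -7/3 ≈ -2.3333)
q(h) = 1 - 2*h
B(I) = -17 (B(I) = (1 - 2*(-7/3))*(-3) = (1 + 14/3)*(-3) = (17/3)*(-3) = -17)
(67 + B(17))² = (67 - 17)² = 50² = 2500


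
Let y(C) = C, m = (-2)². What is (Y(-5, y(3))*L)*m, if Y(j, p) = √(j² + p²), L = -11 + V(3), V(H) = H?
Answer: -32*√34 ≈ -186.59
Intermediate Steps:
m = 4
L = -8 (L = -11 + 3 = -8)
(Y(-5, y(3))*L)*m = (√((-5)² + 3²)*(-8))*4 = (√(25 + 9)*(-8))*4 = (√34*(-8))*4 = -8*√34*4 = -32*√34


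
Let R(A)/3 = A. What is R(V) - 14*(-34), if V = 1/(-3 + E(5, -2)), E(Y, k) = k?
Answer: 2377/5 ≈ 475.40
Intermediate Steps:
V = -⅕ (V = 1/(-3 - 2) = 1/(-5) = -⅕ ≈ -0.20000)
R(A) = 3*A
R(V) - 14*(-34) = 3*(-⅕) - 14*(-34) = -⅗ + 476 = 2377/5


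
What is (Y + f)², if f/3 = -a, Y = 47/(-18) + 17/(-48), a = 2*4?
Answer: 15077689/20736 ≈ 727.13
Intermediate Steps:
a = 8
Y = -427/144 (Y = 47*(-1/18) + 17*(-1/48) = -47/18 - 17/48 = -427/144 ≈ -2.9653)
f = -24 (f = 3*(-1*8) = 3*(-8) = -24)
(Y + f)² = (-427/144 - 24)² = (-3883/144)² = 15077689/20736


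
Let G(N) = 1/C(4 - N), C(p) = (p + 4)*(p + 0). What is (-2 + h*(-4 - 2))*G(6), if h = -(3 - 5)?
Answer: 7/2 ≈ 3.5000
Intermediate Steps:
C(p) = p*(4 + p) (C(p) = (4 + p)*p = p*(4 + p))
G(N) = 1/((4 - N)*(8 - N)) (G(N) = 1/((4 - N)*(4 + (4 - N))) = 1/((4 - N)*(8 - N)))
h = 2 (h = -1*(-2) = 2)
(-2 + h*(-4 - 2))*G(6) = (-2 + 2*(-4 - 2))*(1/((-8 + 6)*(-4 + 6))) = (-2 + 2*(-6))*(1/(-2*2)) = (-2 - 12)*(-½*½) = -14*(-¼) = 7/2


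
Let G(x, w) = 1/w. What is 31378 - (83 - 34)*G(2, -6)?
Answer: 188317/6 ≈ 31386.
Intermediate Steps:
31378 - (83 - 34)*G(2, -6) = 31378 - (83 - 34)/(-6) = 31378 - 49*(-1)/6 = 31378 - 1*(-49/6) = 31378 + 49/6 = 188317/6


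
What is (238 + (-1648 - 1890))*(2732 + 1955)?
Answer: -15467100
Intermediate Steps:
(238 + (-1648 - 1890))*(2732 + 1955) = (238 - 3538)*4687 = -3300*4687 = -15467100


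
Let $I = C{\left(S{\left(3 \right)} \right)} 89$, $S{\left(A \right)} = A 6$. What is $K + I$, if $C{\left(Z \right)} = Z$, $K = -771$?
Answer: $831$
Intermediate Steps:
$S{\left(A \right)} = 6 A$
$I = 1602$ ($I = 6 \cdot 3 \cdot 89 = 18 \cdot 89 = 1602$)
$K + I = -771 + 1602 = 831$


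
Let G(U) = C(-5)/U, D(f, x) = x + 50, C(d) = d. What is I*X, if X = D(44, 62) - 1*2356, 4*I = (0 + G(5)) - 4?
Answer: 2805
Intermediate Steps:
D(f, x) = 50 + x
G(U) = -5/U
I = -5/4 (I = ((0 - 5/5) - 4)/4 = ((0 - 5*⅕) - 4)/4 = ((0 - 1) - 4)/4 = (-1 - 4)/4 = (¼)*(-5) = -5/4 ≈ -1.2500)
X = -2244 (X = (50 + 62) - 1*2356 = 112 - 2356 = -2244)
I*X = -5/4*(-2244) = 2805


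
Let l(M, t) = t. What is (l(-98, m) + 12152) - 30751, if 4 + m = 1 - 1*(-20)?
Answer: -18582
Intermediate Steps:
m = 17 (m = -4 + (1 - 1*(-20)) = -4 + (1 + 20) = -4 + 21 = 17)
(l(-98, m) + 12152) - 30751 = (17 + 12152) - 30751 = 12169 - 30751 = -18582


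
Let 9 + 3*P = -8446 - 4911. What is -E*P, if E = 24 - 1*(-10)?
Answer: 454444/3 ≈ 1.5148e+5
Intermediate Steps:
E = 34 (E = 24 + 10 = 34)
P = -13366/3 (P = -3 + (-8446 - 4911)/3 = -3 + (⅓)*(-13357) = -3 - 13357/3 = -13366/3 ≈ -4455.3)
-E*P = -34*(-13366)/3 = -1*(-454444/3) = 454444/3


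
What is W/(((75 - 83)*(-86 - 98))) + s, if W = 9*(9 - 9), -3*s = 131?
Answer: -131/3 ≈ -43.667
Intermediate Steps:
s = -131/3 (s = -⅓*131 = -131/3 ≈ -43.667)
W = 0 (W = 9*0 = 0)
W/(((75 - 83)*(-86 - 98))) + s = 0/(((75 - 83)*(-86 - 98))) - 131/3 = 0/((-8*(-184))) - 131/3 = 0/1472 - 131/3 = 0*(1/1472) - 131/3 = 0 - 131/3 = -131/3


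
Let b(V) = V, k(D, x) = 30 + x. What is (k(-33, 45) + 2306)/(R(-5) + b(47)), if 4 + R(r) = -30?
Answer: 2381/13 ≈ 183.15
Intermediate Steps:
R(r) = -34 (R(r) = -4 - 30 = -34)
(k(-33, 45) + 2306)/(R(-5) + b(47)) = ((30 + 45) + 2306)/(-34 + 47) = (75 + 2306)/13 = 2381*(1/13) = 2381/13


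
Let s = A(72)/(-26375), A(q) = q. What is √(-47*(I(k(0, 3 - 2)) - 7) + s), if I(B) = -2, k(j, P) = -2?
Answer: 3*√1307795935/5275 ≈ 20.567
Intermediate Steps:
s = -72/26375 (s = 72/(-26375) = 72*(-1/26375) = -72/26375 ≈ -0.0027299)
√(-47*(I(k(0, 3 - 2)) - 7) + s) = √(-47*(-2 - 7) - 72/26375) = √(-47*(-9) - 72/26375) = √(423 - 72/26375) = √(11156553/26375) = 3*√1307795935/5275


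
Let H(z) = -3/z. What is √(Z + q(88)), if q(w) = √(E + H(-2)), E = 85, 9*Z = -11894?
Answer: √(-47576 + 18*√346)/6 ≈ 36.225*I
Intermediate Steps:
Z = -11894/9 (Z = (⅑)*(-11894) = -11894/9 ≈ -1321.6)
q(w) = √346/2 (q(w) = √(85 - 3/(-2)) = √(85 - 3*(-½)) = √(85 + 3/2) = √(173/2) = √346/2)
√(Z + q(88)) = √(-11894/9 + √346/2)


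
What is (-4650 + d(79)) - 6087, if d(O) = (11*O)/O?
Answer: -10726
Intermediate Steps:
d(O) = 11
(-4650 + d(79)) - 6087 = (-4650 + 11) - 6087 = -4639 - 6087 = -10726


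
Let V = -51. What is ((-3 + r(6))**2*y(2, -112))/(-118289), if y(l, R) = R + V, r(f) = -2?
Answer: 4075/118289 ≈ 0.034450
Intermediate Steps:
y(l, R) = -51 + R (y(l, R) = R - 51 = -51 + R)
((-3 + r(6))**2*y(2, -112))/(-118289) = ((-3 - 2)**2*(-51 - 112))/(-118289) = ((-5)**2*(-163))*(-1/118289) = (25*(-163))*(-1/118289) = -4075*(-1/118289) = 4075/118289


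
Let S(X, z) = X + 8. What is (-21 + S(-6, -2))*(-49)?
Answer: 931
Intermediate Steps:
S(X, z) = 8 + X
(-21 + S(-6, -2))*(-49) = (-21 + (8 - 6))*(-49) = (-21 + 2)*(-49) = -19*(-49) = 931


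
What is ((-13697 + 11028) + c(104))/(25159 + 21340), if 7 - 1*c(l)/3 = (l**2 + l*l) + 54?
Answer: -67706/46499 ≈ -1.4561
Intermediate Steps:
c(l) = -141 - 6*l**2 (c(l) = 21 - 3*((l**2 + l*l) + 54) = 21 - 3*((l**2 + l**2) + 54) = 21 - 3*(2*l**2 + 54) = 21 - 3*(54 + 2*l**2) = 21 + (-162 - 6*l**2) = -141 - 6*l**2)
((-13697 + 11028) + c(104))/(25159 + 21340) = ((-13697 + 11028) + (-141 - 6*104**2))/(25159 + 21340) = (-2669 + (-141 - 6*10816))/46499 = (-2669 + (-141 - 64896))*(1/46499) = (-2669 - 65037)*(1/46499) = -67706*1/46499 = -67706/46499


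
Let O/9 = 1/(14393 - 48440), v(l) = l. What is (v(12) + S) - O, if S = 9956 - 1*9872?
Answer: 363169/3783 ≈ 96.000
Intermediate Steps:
S = 84 (S = 9956 - 9872 = 84)
O = -1/3783 (O = 9/(14393 - 48440) = 9/(-34047) = 9*(-1/34047) = -1/3783 ≈ -0.00026434)
(v(12) + S) - O = (12 + 84) - 1*(-1/3783) = 96 + 1/3783 = 363169/3783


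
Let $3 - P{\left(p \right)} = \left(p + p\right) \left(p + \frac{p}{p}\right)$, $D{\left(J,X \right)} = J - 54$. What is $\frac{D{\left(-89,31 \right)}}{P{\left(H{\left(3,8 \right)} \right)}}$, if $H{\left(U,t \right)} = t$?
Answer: $\frac{143}{141} \approx 1.0142$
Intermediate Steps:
$D{\left(J,X \right)} = -54 + J$
$P{\left(p \right)} = 3 - 2 p \left(1 + p\right)$ ($P{\left(p \right)} = 3 - \left(p + p\right) \left(p + \frac{p}{p}\right) = 3 - 2 p \left(p + 1\right) = 3 - 2 p \left(1 + p\right)$)
$\frac{D{\left(-89,31 \right)}}{P{\left(H{\left(3,8 \right)} \right)}} = \frac{-54 - 89}{3 - 16 - 2 \cdot 8^{2}} = - \frac{143}{3 - 16 - 128} = - \frac{143}{-141} = \left(-143\right) \left(- \frac{1}{141}\right) = \frac{143}{141}$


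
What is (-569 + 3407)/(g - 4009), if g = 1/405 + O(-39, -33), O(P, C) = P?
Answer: -1149390/1639439 ≈ -0.70109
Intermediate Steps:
g = -15794/405 (g = 1/405 - 39 = -15794/405 ≈ -38.998)
(-569 + 3407)/(g - 4009) = (-569 + 3407)/(-15794/405 - 4009) = 2838/(-1639439/405) = 2838*(-405/1639439) = -1149390/1639439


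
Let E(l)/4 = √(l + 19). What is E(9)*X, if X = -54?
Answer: -432*√7 ≈ -1143.0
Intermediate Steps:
E(l) = 4*√(19 + l) (E(l) = 4*√(l + 19) = 4*√(19 + l))
E(9)*X = (4*√(19 + 9))*(-54) = (4*√28)*(-54) = (4*(2*√7))*(-54) = (8*√7)*(-54) = -432*√7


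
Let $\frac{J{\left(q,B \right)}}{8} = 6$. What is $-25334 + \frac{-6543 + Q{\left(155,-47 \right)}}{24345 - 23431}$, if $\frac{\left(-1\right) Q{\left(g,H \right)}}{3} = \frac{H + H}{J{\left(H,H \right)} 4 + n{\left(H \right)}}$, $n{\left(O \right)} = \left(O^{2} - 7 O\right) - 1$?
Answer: $- \frac{63208603769}{2494306} \approx -25341.0$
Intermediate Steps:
$n{\left(O \right)} = -1 + O^{2} - 7 O$
$J{\left(q,B \right)} = 48$ ($J{\left(q,B \right)} = 8 \cdot 6 = 48$)
$Q{\left(g,H \right)} = - \frac{6 H}{191 + H^{2} - 7 H}$ ($Q{\left(g,H \right)} = - 3 \frac{H + H}{48 \cdot 4 - \left(1 - H^{2} + 7 H\right)} = - 3 \frac{2 H}{192 - \left(1 - H^{2} + 7 H\right)} = - 3 \frac{2 H}{191 + H^{2} - 7 H} = - \frac{6 H}{191 + H^{2} - 7 H}$)
$-25334 + \frac{-6543 + Q{\left(155,-47 \right)}}{24345 - 23431} = -25334 + \frac{-6543 - - \frac{282}{191 + \left(-47\right)^{2} - -329}}{24345 - 23431} = -25334 + \frac{-6543 - - \frac{282}{191 + 2209 + 329}}{914} = -25334 + \left(-6543 - - \frac{282}{2729}\right) \frac{1}{914} = -25334 + \left(-6543 - \left(-282\right) \frac{1}{2729}\right) \frac{1}{914} = -25334 + \left(-6543 + \frac{282}{2729}\right) \frac{1}{914} = -25334 - \frac{17855565}{2494306} = - \frac{63208603769}{2494306}$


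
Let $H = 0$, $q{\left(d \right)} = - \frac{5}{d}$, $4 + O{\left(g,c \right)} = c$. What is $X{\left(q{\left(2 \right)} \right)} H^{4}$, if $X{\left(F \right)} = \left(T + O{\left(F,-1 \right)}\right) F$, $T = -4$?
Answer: $0$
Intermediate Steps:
$O{\left(g,c \right)} = -4 + c$
$X{\left(F \right)} = - 9 F$ ($X{\left(F \right)} = \left(-4 - 5\right) F = - 9 F$)
$X{\left(q{\left(2 \right)} \right)} H^{4} = - 9 \left(- \frac{5}{2}\right) 0^{4} = - 9 \left(\left(-5\right) \frac{1}{2}\right) 0 = \left(-9\right) \left(- \frac{5}{2}\right) 0 = \frac{45}{2} \cdot 0 = 0$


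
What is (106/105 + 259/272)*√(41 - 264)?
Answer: 56027*I*√223/28560 ≈ 29.295*I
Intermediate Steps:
(106/105 + 259/272)*√(41 - 264) = (106*(1/105) + 259*(1/272))*√(-223) = (106/105 + 259/272)*(I*√223) = 56027*(I*√223)/28560 = 56027*I*√223/28560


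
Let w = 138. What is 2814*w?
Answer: 388332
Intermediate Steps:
2814*w = 2814*138 = 388332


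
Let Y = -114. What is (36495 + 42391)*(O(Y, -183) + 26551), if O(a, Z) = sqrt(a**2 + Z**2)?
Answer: 2094502186 + 236658*sqrt(5165) ≈ 2.1115e+9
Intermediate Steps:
O(a, Z) = sqrt(Z**2 + a**2)
(36495 + 42391)*(O(Y, -183) + 26551) = (36495 + 42391)*(sqrt((-183)**2 + (-114)**2) + 26551) = 78886*(sqrt(33489 + 12996) + 26551) = 78886*(sqrt(46485) + 26551) = 78886*(3*sqrt(5165) + 26551) = 78886*(26551 + 3*sqrt(5165)) = 2094502186 + 236658*sqrt(5165)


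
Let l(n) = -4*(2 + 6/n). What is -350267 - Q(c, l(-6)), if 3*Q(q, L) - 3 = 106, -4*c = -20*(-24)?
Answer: -1050910/3 ≈ -3.5030e+5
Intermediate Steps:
l(n) = -8 - 24/n
c = -120 (c = -(-5)*(-24) = -¼*480 = -120)
Q(q, L) = 109/3 (Q(q, L) = 1 + (⅓)*106 = 1 + 106/3 = 109/3)
-350267 - Q(c, l(-6)) = -350267 - 1*109/3 = -350267 - 109/3 = -1050910/3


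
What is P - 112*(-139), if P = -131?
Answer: 15437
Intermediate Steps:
P - 112*(-139) = -131 - 112*(-139) = -131 + 15568 = 15437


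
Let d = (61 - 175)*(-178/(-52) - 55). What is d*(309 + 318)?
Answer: 47925999/13 ≈ 3.6866e+6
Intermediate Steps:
d = 76437/13 (d = -114*(-178*(-1/52) - 55) = -114*(89/26 - 55) = -114*(-1341/26) = 76437/13 ≈ 5879.8)
d*(309 + 318) = 76437*(309 + 318)/13 = (76437/13)*627 = 47925999/13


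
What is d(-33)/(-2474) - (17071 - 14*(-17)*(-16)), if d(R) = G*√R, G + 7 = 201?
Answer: -13263 - 97*I*√33/1237 ≈ -13263.0 - 0.45046*I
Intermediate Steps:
G = 194 (G = -7 + 201 = 194)
d(R) = 194*√R
d(-33)/(-2474) - (17071 - 14*(-17)*(-16)) = (194*√(-33))/(-2474) - (17071 - 14*(-17)*(-16)) = (194*(I*√33))*(-1/2474) - (17071 + 238*(-16)) = (194*I*√33)*(-1/2474) - (17071 - 3808) = -97*I*√33/1237 - 1*13263 = -97*I*√33/1237 - 13263 = -13263 - 97*I*√33/1237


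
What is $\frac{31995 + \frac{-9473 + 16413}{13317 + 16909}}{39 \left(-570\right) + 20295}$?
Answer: $- \frac{96708781}{5848731} \approx -16.535$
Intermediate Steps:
$\frac{31995 + \frac{-9473 + 16413}{13317 + 16909}}{39 \left(-570\right) + 20295} = \frac{31995 + \frac{6940}{30226}}{-22230 + 20295} = \frac{31995 + 6940 \cdot \frac{1}{30226}}{-1935} = \left(31995 + \frac{3470}{15113}\right) \left(- \frac{1}{1935}\right) = \frac{483543905}{15113} \left(- \frac{1}{1935}\right) = - \frac{96708781}{5848731}$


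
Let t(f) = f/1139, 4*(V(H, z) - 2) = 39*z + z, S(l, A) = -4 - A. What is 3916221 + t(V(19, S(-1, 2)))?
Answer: 4460575661/1139 ≈ 3.9162e+6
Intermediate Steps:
V(H, z) = 2 + 10*z (V(H, z) = 2 + (39*z + z)/4 = 2 + (40*z)/4 = 2 + 10*z)
t(f) = f/1139 (t(f) = f*(1/1139) = f/1139)
3916221 + t(V(19, S(-1, 2))) = 3916221 + (2 + 10*(-4 - 1*2))/1139 = 3916221 + (2 + 10*(-4 - 2))/1139 = 3916221 + (2 + 10*(-6))/1139 = 3916221 + (2 - 60)/1139 = 3916221 + (1/1139)*(-58) = 3916221 - 58/1139 = 4460575661/1139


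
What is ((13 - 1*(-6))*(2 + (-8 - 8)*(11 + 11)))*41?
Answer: -272650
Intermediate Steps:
((13 - 1*(-6))*(2 + (-8 - 8)*(11 + 11)))*41 = ((13 + 6)*(2 - 16*22))*41 = (19*(2 - 352))*41 = (19*(-350))*41 = -6650*41 = -272650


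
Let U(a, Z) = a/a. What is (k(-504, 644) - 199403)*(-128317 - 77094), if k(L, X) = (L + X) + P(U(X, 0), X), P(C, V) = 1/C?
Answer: 40930606682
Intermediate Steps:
U(a, Z) = 1
k(L, X) = 1 + L + X (k(L, X) = (L + X) + 1/1 = (L + X) + 1 = 1 + L + X)
(k(-504, 644) - 199403)*(-128317 - 77094) = ((1 - 504 + 644) - 199403)*(-128317 - 77094) = (141 - 199403)*(-205411) = -199262*(-205411) = 40930606682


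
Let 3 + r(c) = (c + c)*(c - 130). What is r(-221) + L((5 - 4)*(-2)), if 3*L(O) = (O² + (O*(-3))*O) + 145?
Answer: 465554/3 ≈ 1.5518e+5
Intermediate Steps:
r(c) = -3 + 2*c*(-130 + c) (r(c) = -3 + (c + c)*(c - 130) = -3 + (2*c)*(-130 + c) = -3 + 2*c*(-130 + c))
L(O) = 145/3 - 2*O²/3 (L(O) = ((O² + (O*(-3))*O) + 145)/3 = ((O² + (-3*O)*O) + 145)/3 = ((O² - 3*O²) + 145)/3 = (-2*O² + 145)/3 = (145 - 2*O²)/3 = 145/3 - 2*O²/3)
r(-221) + L((5 - 4)*(-2)) = (-3 - 260*(-221) + 2*(-221)²) + (145/3 - 2*4*(5 - 4)²/3) = (-3 + 57460 + 2*48841) + (145/3 - 2*(1*(-2))²/3) = (-3 + 57460 + 97682) + (145/3 - ⅔*(-2)²) = 155139 + (145/3 - ⅔*4) = 155139 + (145/3 - 8/3) = 155139 + 137/3 = 465554/3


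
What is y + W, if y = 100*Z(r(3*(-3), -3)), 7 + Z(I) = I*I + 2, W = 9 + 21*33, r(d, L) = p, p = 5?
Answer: 2702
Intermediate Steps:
r(d, L) = 5
W = 702 (W = 9 + 693 = 702)
Z(I) = -5 + I² (Z(I) = -7 + (I*I + 2) = -7 + (I² + 2) = -7 + (2 + I²) = -5 + I²)
y = 2000 (y = 100*(-5 + 5²) = 100*(-5 + 25) = 100*20 = 2000)
y + W = 2000 + 702 = 2702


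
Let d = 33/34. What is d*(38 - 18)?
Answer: 330/17 ≈ 19.412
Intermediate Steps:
d = 33/34 (d = 33*(1/34) = 33/34 ≈ 0.97059)
d*(38 - 18) = 33*(38 - 18)/34 = (33/34)*20 = 330/17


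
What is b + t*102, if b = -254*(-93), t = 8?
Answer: 24438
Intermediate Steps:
b = 23622
b + t*102 = 23622 + 8*102 = 23622 + 816 = 24438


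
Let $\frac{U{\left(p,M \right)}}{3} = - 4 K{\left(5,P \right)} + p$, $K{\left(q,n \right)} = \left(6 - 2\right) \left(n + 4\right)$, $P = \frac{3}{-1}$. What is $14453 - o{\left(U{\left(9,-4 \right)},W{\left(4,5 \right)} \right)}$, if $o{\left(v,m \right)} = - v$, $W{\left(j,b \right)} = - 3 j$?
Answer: $14432$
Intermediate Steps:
$P = -3$ ($P = 3 \left(-1\right) = -3$)
$K{\left(q,n \right)} = 16 + 4 n$ ($K{\left(q,n \right)} = 4 \left(4 + n\right) = 16 + 4 n$)
$U{\left(p,M \right)} = -48 + 3 p$ ($U{\left(p,M \right)} = 3 \left(- 4 \left(16 + 4 \left(-3\right)\right) + p\right) = 3 \left(- 4 \left(16 - 12\right) + p\right) = 3 \left(\left(-4\right) 4 + p\right) = 3 \left(-16 + p\right) = -48 + 3 p$)
$14453 - o{\left(U{\left(9,-4 \right)},W{\left(4,5 \right)} \right)} = 14453 - - (-48 + 3 \cdot 9) = 14453 - - (-48 + 27) = 14453 - \left(-1\right) \left(-21\right) = 14453 - 21 = 14432$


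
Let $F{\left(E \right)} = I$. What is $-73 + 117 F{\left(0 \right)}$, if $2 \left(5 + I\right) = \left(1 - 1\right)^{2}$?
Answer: $-658$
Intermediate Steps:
$I = -5$ ($I = -5 + \frac{\left(1 - 1\right)^{2}}{2} = -5 + \frac{0^{2}}{2} = -5 + \frac{1}{2} \cdot 0 = -5 + 0 = -5$)
$F{\left(E \right)} = -5$
$-73 + 117 F{\left(0 \right)} = -73 + 117 \left(-5\right) = -73 - 585 = -658$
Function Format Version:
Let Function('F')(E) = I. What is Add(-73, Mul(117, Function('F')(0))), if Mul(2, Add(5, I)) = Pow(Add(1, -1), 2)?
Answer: -658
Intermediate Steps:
I = -5 (I = Add(-5, Mul(Rational(1, 2), Pow(Add(1, -1), 2))) = Add(-5, Mul(Rational(1, 2), Pow(0, 2))) = Add(-5, Mul(Rational(1, 2), 0)) = Add(-5, 0) = -5)
Function('F')(E) = -5
Add(-73, Mul(117, Function('F')(0))) = Add(-73, Mul(117, -5)) = Add(-73, -585) = -658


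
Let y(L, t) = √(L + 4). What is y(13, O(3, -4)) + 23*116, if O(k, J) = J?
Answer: 2668 + √17 ≈ 2672.1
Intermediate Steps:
y(L, t) = √(4 + L)
y(13, O(3, -4)) + 23*116 = √(4 + 13) + 23*116 = √17 + 2668 = 2668 + √17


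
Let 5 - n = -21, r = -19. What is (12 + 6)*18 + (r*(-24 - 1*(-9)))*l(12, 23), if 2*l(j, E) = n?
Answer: 4029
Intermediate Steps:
n = 26 (n = 5 - 1*(-21) = 5 + 21 = 26)
l(j, E) = 13 (l(j, E) = (½)*26 = 13)
(12 + 6)*18 + (r*(-24 - 1*(-9)))*l(12, 23) = (12 + 6)*18 - 19*(-24 - 1*(-9))*13 = 18*18 - 19*(-24 + 9)*13 = 324 - 19*(-15)*13 = 324 + 285*13 = 324 + 3705 = 4029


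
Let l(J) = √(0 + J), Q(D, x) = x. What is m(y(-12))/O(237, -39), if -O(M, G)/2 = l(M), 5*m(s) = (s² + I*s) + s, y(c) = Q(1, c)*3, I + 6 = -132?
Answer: -1038*√237/395 ≈ -40.455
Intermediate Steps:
I = -138 (I = -6 - 132 = -138)
y(c) = 3*c (y(c) = c*3 = 3*c)
l(J) = √J
m(s) = -137*s/5 + s²/5 (m(s) = ((s² - 138*s) + s)/5 = (s² - 137*s)/5 = -137*s/5 + s²/5)
O(M, G) = -2*√M
m(y(-12))/O(237, -39) = ((3*(-12))*(-137 + 3*(-12))/5)/((-2*√237)) = ((⅕)*(-36)*(-137 - 36))*(-√237/474) = ((⅕)*(-36)*(-173))*(-√237/474) = 6228*(-√237/474)/5 = -1038*√237/395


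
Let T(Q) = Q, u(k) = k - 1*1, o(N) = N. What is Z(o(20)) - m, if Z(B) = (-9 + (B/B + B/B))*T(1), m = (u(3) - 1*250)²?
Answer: -61511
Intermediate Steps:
u(k) = -1 + k (u(k) = k - 1 = -1 + k)
m = 61504 (m = ((-1 + 3) - 1*250)² = (2 - 250)² = (-248)² = 61504)
Z(B) = -7 (Z(B) = (-9 + (B/B + B/B))*1 = (-9 + (1 + 1))*1 = (-9 + 2)*1 = -7*1 = -7)
Z(o(20)) - m = -7 - 1*61504 = -7 - 61504 = -61511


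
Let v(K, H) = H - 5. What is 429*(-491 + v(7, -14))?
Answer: -218790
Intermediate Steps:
v(K, H) = -5 + H
429*(-491 + v(7, -14)) = 429*(-491 + (-5 - 14)) = 429*(-491 - 19) = 429*(-510) = -218790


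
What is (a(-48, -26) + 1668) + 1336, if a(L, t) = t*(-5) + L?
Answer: 3086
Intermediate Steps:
a(L, t) = L - 5*t (a(L, t) = -5*t + L = L - 5*t)
(a(-48, -26) + 1668) + 1336 = ((-48 - 5*(-26)) + 1668) + 1336 = ((-48 + 130) + 1668) + 1336 = (82 + 1668) + 1336 = 1750 + 1336 = 3086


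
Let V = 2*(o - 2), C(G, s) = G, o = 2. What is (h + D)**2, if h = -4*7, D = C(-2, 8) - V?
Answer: 900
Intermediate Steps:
V = 0 (V = 2*(2 - 2) = 2*0 = 0)
D = -2 (D = -2 - 1*0 = -2 + 0 = -2)
h = -28
(h + D)**2 = (-28 - 2)**2 = (-30)**2 = 900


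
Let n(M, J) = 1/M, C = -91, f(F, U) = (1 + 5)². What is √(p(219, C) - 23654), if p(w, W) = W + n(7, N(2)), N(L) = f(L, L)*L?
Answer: I*√1163498/7 ≈ 154.09*I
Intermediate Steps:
f(F, U) = 36 (f(F, U) = 6² = 36)
N(L) = 36*L
p(w, W) = ⅐ + W (p(w, W) = W + 1/7 = W + ⅐ = ⅐ + W)
√(p(219, C) - 23654) = √((⅐ - 91) - 23654) = √(-636/7 - 23654) = √(-166214/7) = I*√1163498/7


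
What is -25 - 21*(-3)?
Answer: 38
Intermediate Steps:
-25 - 21*(-3) = -25 + 63 = 38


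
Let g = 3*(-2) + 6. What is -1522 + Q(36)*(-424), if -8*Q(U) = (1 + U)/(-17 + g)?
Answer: -27835/17 ≈ -1637.4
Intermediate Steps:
g = 0 (g = -6 + 6 = 0)
Q(U) = 1/136 + U/136 (Q(U) = -(1 + U)/(8*(-17 + 0)) = -(1 + U)/(8*(-17)) = -(1 + U)*(-1)/(8*17) = -(-1/17 - U/17)/8 = 1/136 + U/136)
-1522 + Q(36)*(-424) = -1522 + (1/136 + (1/136)*36)*(-424) = -1522 + (1/136 + 9/34)*(-424) = -1522 + (37/136)*(-424) = -1522 - 1961/17 = -27835/17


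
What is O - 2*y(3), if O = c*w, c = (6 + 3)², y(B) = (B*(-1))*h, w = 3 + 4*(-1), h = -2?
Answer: -93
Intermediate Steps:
w = -1 (w = 3 - 4 = -1)
y(B) = 2*B (y(B) = (B*(-1))*(-2) = -B*(-2) = 2*B)
c = 81 (c = 9² = 81)
O = -81 (O = 81*(-1) = -81)
O - 2*y(3) = -81 - 4*3 = -81 - 2*6 = -81 - 12 = -93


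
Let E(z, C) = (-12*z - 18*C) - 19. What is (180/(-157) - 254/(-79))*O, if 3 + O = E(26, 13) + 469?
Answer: -2540142/12403 ≈ -204.80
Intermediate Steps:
E(z, C) = -19 - 18*C - 12*z (E(z, C) = (-18*C - 12*z) - 19 = -19 - 18*C - 12*z)
O = -99 (O = -3 + ((-19 - 18*13 - 12*26) + 469) = -3 + ((-19 - 234 - 312) + 469) = -3 + (-565 + 469) = -3 - 96 = -99)
(180/(-157) - 254/(-79))*O = (180/(-157) - 254/(-79))*(-99) = (180*(-1/157) - 254*(-1/79))*(-99) = (-180/157 + 254/79)*(-99) = (25658/12403)*(-99) = -2540142/12403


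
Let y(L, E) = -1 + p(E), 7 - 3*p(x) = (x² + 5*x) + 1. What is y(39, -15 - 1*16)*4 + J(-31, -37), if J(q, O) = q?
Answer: -3305/3 ≈ -1101.7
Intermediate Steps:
p(x) = 2 - 5*x/3 - x²/3 (p(x) = 7/3 - ((x² + 5*x) + 1)/3 = 7/3 - (1 + x² + 5*x)/3 = 7/3 + (-⅓ - 5*x/3 - x²/3) = 2 - 5*x/3 - x²/3)
y(L, E) = 1 - 5*E/3 - E²/3 (y(L, E) = -1 + (2 - 5*E/3 - E²/3) = 1 - 5*E/3 - E²/3)
y(39, -15 - 1*16)*4 + J(-31, -37) = (1 - 5*(-15 - 1*16)/3 - (-15 - 1*16)²/3)*4 - 31 = (1 - 5*(-15 - 16)/3 - (-15 - 16)²/3)*4 - 31 = (1 - 5/3*(-31) - ⅓*(-31)²)*4 - 31 = (1 + 155/3 - ⅓*961)*4 - 31 = (1 + 155/3 - 961/3)*4 - 31 = -803/3*4 - 31 = -3212/3 - 31 = -3305/3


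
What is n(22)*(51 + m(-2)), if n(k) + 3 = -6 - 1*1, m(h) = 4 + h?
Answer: -530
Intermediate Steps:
n(k) = -10 (n(k) = -3 + (-6 - 1*1) = -3 + (-6 - 1) = -3 - 7 = -10)
n(22)*(51 + m(-2)) = -10*(51 + (4 - 2)) = -10*(51 + 2) = -10*53 = -530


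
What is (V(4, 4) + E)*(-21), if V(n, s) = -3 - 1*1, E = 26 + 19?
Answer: -861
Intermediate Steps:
E = 45
V(n, s) = -4 (V(n, s) = -3 - 1 = -4)
(V(4, 4) + E)*(-21) = (-4 + 45)*(-21) = 41*(-21) = -861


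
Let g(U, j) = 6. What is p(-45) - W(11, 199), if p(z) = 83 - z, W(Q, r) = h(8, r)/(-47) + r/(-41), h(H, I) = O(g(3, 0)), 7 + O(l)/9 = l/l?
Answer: 253795/1927 ≈ 131.70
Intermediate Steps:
O(l) = -54 (O(l) = -63 + 9*(l/l) = -63 + 9*1 = -63 + 9 = -54)
h(H, I) = -54
W(Q, r) = 54/47 - r/41 (W(Q, r) = -54/(-47) + r/(-41) = -54*(-1/47) + r*(-1/41) = 54/47 - r/41)
p(-45) - W(11, 199) = (83 - 1*(-45)) - (54/47 - 1/41*199) = (83 + 45) - (54/47 - 199/41) = 128 - 1*(-7139/1927) = 128 + 7139/1927 = 253795/1927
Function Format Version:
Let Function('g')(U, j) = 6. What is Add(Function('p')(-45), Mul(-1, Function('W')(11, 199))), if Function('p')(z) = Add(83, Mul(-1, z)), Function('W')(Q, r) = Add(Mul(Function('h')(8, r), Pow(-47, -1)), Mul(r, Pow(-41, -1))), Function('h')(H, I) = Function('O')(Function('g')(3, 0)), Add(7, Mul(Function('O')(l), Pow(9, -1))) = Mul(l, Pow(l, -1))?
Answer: Rational(253795, 1927) ≈ 131.70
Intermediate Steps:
Function('O')(l) = -54 (Function('O')(l) = Add(-63, Mul(9, Mul(l, Pow(l, -1)))) = Add(-63, Mul(9, 1)) = Add(-63, 9) = -54)
Function('h')(H, I) = -54
Function('W')(Q, r) = Add(Rational(54, 47), Mul(Rational(-1, 41), r)) (Function('W')(Q, r) = Add(Mul(-54, Pow(-47, -1)), Mul(r, Pow(-41, -1))) = Add(Mul(-54, Rational(-1, 47)), Mul(r, Rational(-1, 41))) = Add(Rational(54, 47), Mul(Rational(-1, 41), r)))
Add(Function('p')(-45), Mul(-1, Function('W')(11, 199))) = Add(Add(83, Mul(-1, -45)), Mul(-1, Add(Rational(54, 47), Mul(Rational(-1, 41), 199)))) = Add(Add(83, 45), Mul(-1, Add(Rational(54, 47), Rational(-199, 41)))) = Add(128, Mul(-1, Rational(-7139, 1927))) = Add(128, Rational(7139, 1927)) = Rational(253795, 1927)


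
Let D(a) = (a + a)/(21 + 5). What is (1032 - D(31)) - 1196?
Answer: -2163/13 ≈ -166.38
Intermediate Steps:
D(a) = a/13 (D(a) = (2*a)/26 = (2*a)*(1/26) = a/13)
(1032 - D(31)) - 1196 = (1032 - 31/13) - 1196 = 13385/13 - 1196 = -2163/13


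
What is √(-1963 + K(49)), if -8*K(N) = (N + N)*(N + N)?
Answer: 3*I*√1406/2 ≈ 56.245*I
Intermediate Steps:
K(N) = -N²/2 (K(N) = -(N + N)*(N + N)/8 = -2*N*2*N/8 = -N²/2)
√(-1963 + K(49)) = √(-1963 - ½*49²) = √(-1963 - ½*2401) = √(-1963 - 2401/2) = √(-6327/2) = 3*I*√1406/2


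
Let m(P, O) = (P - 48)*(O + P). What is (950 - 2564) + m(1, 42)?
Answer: -3635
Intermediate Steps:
m(P, O) = (-48 + P)*(O + P)
(950 - 2564) + m(1, 42) = (950 - 2564) + (1² - 48*42 - 48*1 + 42*1) = -1614 + (1 - 2016 - 48 + 42) = -1614 - 2021 = -3635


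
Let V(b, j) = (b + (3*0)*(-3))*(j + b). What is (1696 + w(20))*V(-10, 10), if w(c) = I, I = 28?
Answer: 0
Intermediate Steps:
V(b, j) = b*(b + j) (V(b, j) = (b + 0*(-3))*(b + j) = (b + 0)*(b + j) = b*(b + j))
w(c) = 28
(1696 + w(20))*V(-10, 10) = (1696 + 28)*(-10*(-10 + 10)) = 1724*(-10*0) = 1724*0 = 0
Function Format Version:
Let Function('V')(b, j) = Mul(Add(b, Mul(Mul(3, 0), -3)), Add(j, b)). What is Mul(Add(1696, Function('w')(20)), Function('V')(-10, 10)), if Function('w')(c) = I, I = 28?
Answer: 0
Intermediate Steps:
Function('V')(b, j) = Mul(b, Add(b, j)) (Function('V')(b, j) = Mul(Add(b, Mul(0, -3)), Add(b, j)) = Mul(Add(b, 0), Add(b, j)) = Mul(b, Add(b, j)))
Function('w')(c) = 28
Mul(Add(1696, Function('w')(20)), Function('V')(-10, 10)) = Mul(Add(1696, 28), Mul(-10, Add(-10, 10))) = Mul(1724, Mul(-10, 0)) = Mul(1724, 0) = 0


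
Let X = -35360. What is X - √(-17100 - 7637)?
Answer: -35360 - I*√24737 ≈ -35360.0 - 157.28*I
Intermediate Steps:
X - √(-17100 - 7637) = -35360 - √(-17100 - 7637) = -35360 - √(-24737) = -35360 - I*√24737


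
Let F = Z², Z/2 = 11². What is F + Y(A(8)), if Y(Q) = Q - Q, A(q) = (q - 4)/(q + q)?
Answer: 58564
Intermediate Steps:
A(q) = (-4 + q)/(2*q) (A(q) = (-4 + q)/((2*q)) = (-4 + q)*(1/(2*q)) = (-4 + q)/(2*q))
Z = 242 (Z = 2*11² = 2*121 = 242)
Y(Q) = 0
F = 58564 (F = 242² = 58564)
F + Y(A(8)) = 58564 + 0 = 58564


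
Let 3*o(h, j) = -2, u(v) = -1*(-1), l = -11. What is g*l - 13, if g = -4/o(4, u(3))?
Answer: -79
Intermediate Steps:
u(v) = 1
o(h, j) = -⅔ (o(h, j) = (⅓)*(-2) = -⅔)
g = 6 (g = -4/(-⅔) = -4*(-3/2) = 6)
g*l - 13 = 6*(-11) - 13 = -66 - 13 = -79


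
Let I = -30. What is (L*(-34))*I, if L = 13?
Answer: 13260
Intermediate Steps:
(L*(-34))*I = (13*(-34))*(-30) = -442*(-30) = 13260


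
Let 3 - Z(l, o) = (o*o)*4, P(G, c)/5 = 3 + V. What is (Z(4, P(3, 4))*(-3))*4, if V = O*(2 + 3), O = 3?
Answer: 388764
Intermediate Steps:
V = 15 (V = 3*(2 + 3) = 3*5 = 15)
P(G, c) = 90 (P(G, c) = 5*(3 + 15) = 5*18 = 90)
Z(l, o) = 3 - 4*o**2 (Z(l, o) = 3 - o*o*4 = 3 - o**2*4 = 3 - 4*o**2)
(Z(4, P(3, 4))*(-3))*4 = ((3 - 4*90**2)*(-3))*4 = ((3 - 4*8100)*(-3))*4 = ((3 - 32400)*(-3))*4 = -32397*(-3)*4 = 97191*4 = 388764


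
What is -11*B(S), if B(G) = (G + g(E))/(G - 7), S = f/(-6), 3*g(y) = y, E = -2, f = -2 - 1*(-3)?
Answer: -55/43 ≈ -1.2791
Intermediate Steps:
f = 1 (f = -2 + 3 = 1)
g(y) = y/3
S = -1/6 (S = 1/(-6) = 1*(-1/6) = -1/6 ≈ -0.16667)
B(G) = (-2/3 + G)/(-7 + G) (B(G) = (G + (1/3)*(-2))/(G - 7) = (G - 2/3)/(-7 + G) = (-2/3 + G)/(-7 + G))
-11*B(S) = -11*(-2/3 - 1/6)/(-7 - 1/6) = -11*(-5)/((-43/6)*6) = -(-66)*(-5)/(43*6) = -11*5/43 = -55/43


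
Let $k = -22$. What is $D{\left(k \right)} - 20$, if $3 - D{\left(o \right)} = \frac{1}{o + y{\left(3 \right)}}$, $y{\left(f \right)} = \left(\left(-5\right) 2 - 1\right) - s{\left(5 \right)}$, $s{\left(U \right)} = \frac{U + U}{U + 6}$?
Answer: $- \frac{6330}{373} \approx -16.971$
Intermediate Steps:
$s{\left(U \right)} = \frac{2 U}{6 + U}$
$y{\left(f \right)} = - \frac{131}{11}$ ($y{\left(f \right)} = \left(\left(-5\right) 2 - 1\right) - 2 \cdot 5 \frac{1}{6 + 5} = \left(-10 - 1\right) - 2 \cdot 5 \cdot \frac{1}{11} = -11 - 2 \cdot 5 \cdot \frac{1}{11} = -11 - \frac{10}{11} = - \frac{131}{11}$)
$D{\left(o \right)} = 3 - \frac{1}{- \frac{131}{11} + o}$ ($D{\left(o \right)} = 3 - \frac{1}{o - \frac{131}{11}} = 3 - \frac{1}{- \frac{131}{11} + o}$)
$D{\left(k \right)} - 20 = \frac{404 - -726}{131 - -242} - 20 = \frac{404 + 726}{131 + 242} - 20 = \frac{1}{373} \cdot 1130 - 20 = \frac{1130}{373} - 20 = - \frac{6330}{373}$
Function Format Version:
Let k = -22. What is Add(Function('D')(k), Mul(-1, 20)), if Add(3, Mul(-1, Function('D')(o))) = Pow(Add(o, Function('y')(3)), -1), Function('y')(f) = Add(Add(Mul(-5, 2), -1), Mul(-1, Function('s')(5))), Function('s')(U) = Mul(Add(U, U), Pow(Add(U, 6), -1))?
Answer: Rational(-6330, 373) ≈ -16.971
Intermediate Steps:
Function('s')(U) = Mul(2, U, Pow(Add(6, U), -1)) (Function('s')(U) = Mul(Mul(2, U), Pow(Add(6, U), -1)) = Mul(2, U, Pow(Add(6, U), -1)))
Function('y')(f) = Rational(-131, 11) (Function('y')(f) = Add(Add(Mul(-5, 2), -1), Mul(-1, Mul(2, 5, Pow(Add(6, 5), -1)))) = Add(Add(-10, -1), Mul(-1, Mul(2, 5, Pow(11, -1)))) = Add(-11, Mul(-1, Mul(2, 5, Rational(1, 11)))) = Add(-11, Mul(-1, Rational(10, 11))) = Add(-11, Rational(-10, 11)) = Rational(-131, 11))
Function('D')(o) = Add(3, Mul(-1, Pow(Add(Rational(-131, 11), o), -1))) (Function('D')(o) = Add(3, Mul(-1, Pow(Add(o, Rational(-131, 11)), -1))) = Add(3, Mul(-1, Pow(Add(Rational(-131, 11), o), -1))))
Add(Function('D')(k), Mul(-1, 20)) = Add(Mul(Pow(Add(131, Mul(-11, -22)), -1), Add(404, Mul(-33, -22))), Mul(-1, 20)) = Add(Mul(Pow(Add(131, 242), -1), Add(404, 726)), -20) = Add(Mul(Pow(373, -1), 1130), -20) = Add(Mul(Rational(1, 373), 1130), -20) = Add(Rational(1130, 373), -20) = Rational(-6330, 373)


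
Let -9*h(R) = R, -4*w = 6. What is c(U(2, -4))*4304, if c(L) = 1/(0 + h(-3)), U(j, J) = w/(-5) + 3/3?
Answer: 12912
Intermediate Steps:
w = -3/2 (w = -¼*6 = -3/2 ≈ -1.5000)
h(R) = -R/9
U(j, J) = 13/10 (U(j, J) = -3/2/(-5) + 3/3 = -3/2*(-⅕) + 3*(⅓) = 3/10 + 1 = 13/10)
c(L) = 3 (c(L) = 1/(0 - ⅑*(-3)) = 1/(0 + ⅓) = 1/(⅓) = 3)
c(U(2, -4))*4304 = 3*4304 = 12912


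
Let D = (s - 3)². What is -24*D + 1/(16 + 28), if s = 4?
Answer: -1055/44 ≈ -23.977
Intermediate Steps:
D = 1 (D = (4 - 3)² = 1² = 1)
-24*D + 1/(16 + 28) = -24*1 + 1/(16 + 28) = -24 + 1/44 = -1055/44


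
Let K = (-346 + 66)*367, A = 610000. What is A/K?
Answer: -15250/2569 ≈ -5.9362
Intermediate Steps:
K = -102760 (K = -280*367 = -102760)
A/K = 610000/(-102760) = 610000*(-1/102760) = -15250/2569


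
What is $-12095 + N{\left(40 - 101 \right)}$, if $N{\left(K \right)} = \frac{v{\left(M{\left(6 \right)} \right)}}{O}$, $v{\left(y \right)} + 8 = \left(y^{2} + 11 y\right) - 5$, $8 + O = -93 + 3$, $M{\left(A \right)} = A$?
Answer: $- \frac{1185399}{98} \approx -12096.0$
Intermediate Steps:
$O = -98$ ($O = -8 + \left(-93 + 3\right) = -8 - 90 = -98$)
$v{\left(y \right)} = -13 + y^{2} + 11 y$ ($v{\left(y \right)} = -8 - \left(5 - y^{2} - 11 y\right) = -8 + \left(-5 + y^{2} + 11 y\right) = -13 + y^{2} + 11 y$)
$N{\left(K \right)} = - \frac{89}{98}$ ($N{\left(K \right)} = \frac{-13 + 6^{2} + 11 \cdot 6}{-98} = \left(-13 + 36 + 66\right) \left(- \frac{1}{98}\right) = 89 \left(- \frac{1}{98}\right) = - \frac{89}{98}$)
$-12095 + N{\left(40 - 101 \right)} = -12095 - \frac{89}{98} = - \frac{1185399}{98}$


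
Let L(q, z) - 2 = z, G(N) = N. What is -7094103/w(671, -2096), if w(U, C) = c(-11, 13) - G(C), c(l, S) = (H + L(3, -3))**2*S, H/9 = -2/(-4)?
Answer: -9458804/3007 ≈ -3145.6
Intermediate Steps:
L(q, z) = 2 + z
H = 9/2 (H = 9*(-2/(-4)) = 9*(-2*(-1/4)) = 9*(1/2) = 9/2 ≈ 4.5000)
c(l, S) = 49*S/4 (c(l, S) = (9/2 + (2 - 3))**2*S = (9/2 - 1)**2*S = (7/2)**2*S = 49*S/4)
w(U, C) = 637/4 - C (w(U, C) = (49/4)*13 - C = 637/4 - C)
-7094103/w(671, -2096) = -7094103/(637/4 - 1*(-2096)) = -7094103/(637/4 + 2096) = -7094103/9021/4 = -7094103*4/9021 = -9458804/3007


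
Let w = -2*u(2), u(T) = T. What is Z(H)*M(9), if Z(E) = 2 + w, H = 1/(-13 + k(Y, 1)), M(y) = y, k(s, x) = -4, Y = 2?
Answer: -18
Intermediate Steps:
w = -4 (w = -2*2 = -4)
H = -1/17 (H = 1/(-13 - 4) = 1/(-17) = -1/17 ≈ -0.058824)
Z(E) = -2 (Z(E) = 2 - 4 = -2)
Z(H)*M(9) = -2*9 = -18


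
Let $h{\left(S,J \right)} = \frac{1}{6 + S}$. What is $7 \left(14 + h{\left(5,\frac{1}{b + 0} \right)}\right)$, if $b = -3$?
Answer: $\frac{1085}{11} \approx 98.636$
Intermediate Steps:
$7 \left(14 + h{\left(5,\frac{1}{b + 0} \right)}\right) = 7 \left(14 + \frac{1}{6 + 5}\right) = 7 \left(14 + \frac{1}{11}\right) = 7 \cdot \frac{155}{11} = \frac{1085}{11}$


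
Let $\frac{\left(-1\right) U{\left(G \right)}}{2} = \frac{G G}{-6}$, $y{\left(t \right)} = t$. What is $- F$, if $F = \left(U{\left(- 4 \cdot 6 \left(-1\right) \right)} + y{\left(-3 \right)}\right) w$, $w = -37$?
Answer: $6993$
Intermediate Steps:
$U{\left(G \right)} = \frac{G^{2}}{3}$ ($U{\left(G \right)} = - 2 \frac{G G}{-6} = - 2 G^{2} \left(- \frac{1}{6}\right) = - 2 \left(- \frac{G^{2}}{6}\right) = \frac{G^{2}}{3}$)
$F = -6993$ ($F = \left(\frac{\left(- 4 \cdot 6 \left(-1\right)\right)^{2}}{3} - 3\right) \left(-37\right) = \left(\frac{\left(\left(-4\right) \left(-6\right)\right)^{2}}{3} - 3\right) \left(-37\right) = \left(\frac{24^{2}}{3} - 3\right) \left(-37\right) = \left(\frac{1}{3} \cdot 576 - 3\right) \left(-37\right) = \left(192 - 3\right) \left(-37\right) = 189 \left(-37\right) = -6993$)
$- F = \left(-1\right) \left(-6993\right) = 6993$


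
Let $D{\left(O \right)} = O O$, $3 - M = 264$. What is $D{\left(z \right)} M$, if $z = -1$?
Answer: $-261$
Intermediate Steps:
$M = -261$ ($M = 3 - 264 = -261$)
$D{\left(O \right)} = O^{2}$
$D{\left(z \right)} M = \left(-1\right)^{2} \left(-261\right) = 1 \left(-261\right) = -261$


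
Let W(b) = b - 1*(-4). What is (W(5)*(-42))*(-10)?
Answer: 3780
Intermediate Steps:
W(b) = 4 + b (W(b) = b + 4 = 4 + b)
(W(5)*(-42))*(-10) = ((4 + 5)*(-42))*(-10) = (9*(-42))*(-10) = -378*(-10) = 3780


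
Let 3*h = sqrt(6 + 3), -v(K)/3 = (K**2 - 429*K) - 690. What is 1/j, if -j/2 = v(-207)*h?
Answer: 1/785772 ≈ 1.2726e-6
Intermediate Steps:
v(K) = 2070 - 3*K**2 + 1287*K (v(K) = -3*((K**2 - 429*K) - 690) = -3*(-690 + K**2 - 429*K) = 2070 - 3*K**2 + 1287*K)
h = 1 (h = sqrt(6 + 3)/3 = sqrt(9)/3 = (1/3)*3 = 1)
j = 785772 (j = -2*(2070 - 3*(-207)**2 + 1287*(-207)) = -2*(2070 - 3*42849 - 266409) = -2*(2070 - 128547 - 266409) = -(-785772) = -2*(-392886) = 785772)
1/j = 1/785772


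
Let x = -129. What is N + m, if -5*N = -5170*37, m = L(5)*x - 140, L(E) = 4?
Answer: 37602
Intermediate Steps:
m = -656 (m = 4*(-129) - 140 = -516 - 140 = -656)
N = 38258 (N = -(-1034)*37 = -⅕*(-191290) = 38258)
N + m = 38258 - 656 = 37602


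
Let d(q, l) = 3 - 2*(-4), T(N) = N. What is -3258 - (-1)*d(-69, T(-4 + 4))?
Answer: -3247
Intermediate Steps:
d(q, l) = 11 (d(q, l) = 3 + 8 = 11)
-3258 - (-1)*d(-69, T(-4 + 4)) = -3258 - (-1)*11 = -3258 - 1*(-11) = -3258 + 11 = -3247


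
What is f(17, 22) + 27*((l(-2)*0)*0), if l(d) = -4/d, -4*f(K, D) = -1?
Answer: ¼ ≈ 0.25000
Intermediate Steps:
f(K, D) = ¼ (f(K, D) = -¼*(-1) = ¼)
f(17, 22) + 27*((l(-2)*0)*0) = ¼ + 27*((-4/(-2)*0)*0) = ¼ + 27*((-4*(-½)*0)*0) = ¼ + 27*((2*0)*0) = ¼ + 27*(0*0) = ¼ + 27*0 = ¼ + 0 = ¼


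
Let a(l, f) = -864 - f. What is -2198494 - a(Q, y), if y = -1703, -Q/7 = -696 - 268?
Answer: -2199333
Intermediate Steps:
Q = 6748 (Q = -7*(-696 - 268) = -7*(-964) = 6748)
-2198494 - a(Q, y) = -2198494 - (-864 - 1*(-1703)) = -2198494 - (-864 + 1703) = -2198494 - 1*839 = -2198494 - 839 = -2199333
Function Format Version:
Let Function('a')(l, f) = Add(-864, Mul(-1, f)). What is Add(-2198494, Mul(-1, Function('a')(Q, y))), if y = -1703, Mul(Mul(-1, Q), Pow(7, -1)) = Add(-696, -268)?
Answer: -2199333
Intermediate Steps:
Q = 6748 (Q = Mul(-7, Add(-696, -268)) = Mul(-7, -964) = 6748)
Add(-2198494, Mul(-1, Function('a')(Q, y))) = Add(-2198494, Mul(-1, Add(-864, Mul(-1, -1703)))) = Add(-2198494, Mul(-1, Add(-864, 1703))) = Add(-2198494, Mul(-1, 839)) = Add(-2198494, -839) = -2199333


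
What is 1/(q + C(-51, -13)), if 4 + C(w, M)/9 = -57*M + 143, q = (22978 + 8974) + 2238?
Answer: 1/42110 ≈ 2.3747e-5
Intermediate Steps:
q = 34190 (q = 31952 + 2238 = 34190)
C(w, M) = 1251 - 513*M (C(w, M) = -36 + 9*(-57*M + 143) = -36 + 9*(143 - 57*M) = -36 + (1287 - 513*M) = 1251 - 513*M)
1/(q + C(-51, -13)) = 1/(34190 + (1251 - 513*(-13))) = 1/(34190 + (1251 + 6669)) = 1/(34190 + 7920) = 1/42110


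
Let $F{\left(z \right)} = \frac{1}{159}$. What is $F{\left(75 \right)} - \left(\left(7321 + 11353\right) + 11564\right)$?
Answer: $- \frac{4807841}{159} \approx -30238.0$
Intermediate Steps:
$F{\left(z \right)} = \frac{1}{159}$
$F{\left(75 \right)} - \left(\left(7321 + 11353\right) + 11564\right) = \frac{1}{159} - \left(\left(7321 + 11353\right) + 11564\right) = \frac{1}{159} - \left(18674 + 11564\right) = \frac{1}{159} - 30238 = - \frac{4807841}{159}$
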